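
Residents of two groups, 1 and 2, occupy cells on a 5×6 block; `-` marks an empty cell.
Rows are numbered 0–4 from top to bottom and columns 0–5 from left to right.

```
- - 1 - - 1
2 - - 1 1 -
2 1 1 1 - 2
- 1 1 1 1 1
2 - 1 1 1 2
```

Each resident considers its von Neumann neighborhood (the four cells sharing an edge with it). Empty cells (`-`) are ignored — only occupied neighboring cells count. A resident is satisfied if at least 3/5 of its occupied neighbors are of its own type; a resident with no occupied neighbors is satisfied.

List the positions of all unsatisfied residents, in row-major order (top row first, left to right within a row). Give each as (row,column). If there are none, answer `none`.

(2,0), (2,5), (3,5), (4,5)

Row 0: (0,2)1 0/0 satisfied · (0,5)1 0/0 satisfied
Row 1: (1,0)2 1/1 satisfied · (1,3)1 2/2 satisfied · (1,4)1 1/1 satisfied
Row 2: (2,0)2 1/2 not · (2,1)1 2/3 satisfied · (2,2)1 3/3 satisfied · (2,3)1 3/3 satisfied · (2,5)2 0/1 not
Row 3: (3,1)1 2/2 satisfied · (3,2)1 4/4 satisfied · (3,3)1 4/4 satisfied · (3,4)1 3/3 satisfied · (3,5)1 1/3 not
Row 4: (4,0)2 0/0 satisfied · (4,2)1 2/2 satisfied · (4,3)1 3/3 satisfied · (4,4)1 2/3 satisfied · (4,5)2 0/2 not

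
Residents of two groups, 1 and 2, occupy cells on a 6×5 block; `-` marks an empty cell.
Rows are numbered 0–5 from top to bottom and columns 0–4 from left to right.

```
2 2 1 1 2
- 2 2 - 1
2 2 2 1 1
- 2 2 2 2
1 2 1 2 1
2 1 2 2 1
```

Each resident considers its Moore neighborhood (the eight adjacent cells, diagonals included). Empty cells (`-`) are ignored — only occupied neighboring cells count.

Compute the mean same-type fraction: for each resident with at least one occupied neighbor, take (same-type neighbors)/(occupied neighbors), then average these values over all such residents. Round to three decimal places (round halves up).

0.538

Row 0: (0,0)2 2/2 · (0,1)2 3/4 · (0,2)1 1/4 · (0,3)1 2/4 · (0,4)2 0/2
Row 1: (1,1)2 6/7 · (1,2)2 4/7 · (1,4)1 3/4
Row 2: (2,0)2 3/3 · (2,1)2 6/6 · (2,2)2 6/7 · (2,3)1 2/7 · (2,4)1 2/4
Row 3: (3,1)2 5/7 · (3,2)2 6/8 · (3,3)2 4/8 · (3,4)2 2/5
Row 4: (4,0)1 1/4 · (4,1)2 4/7 · (4,2)1 1/8 · (4,3)2 5/8 · (4,4)1 1/5
Row 5: (5,0)2 1/3 · (5,1)1 2/5 · (5,2)2 3/5 · (5,3)2 2/5 · (5,4)1 1/3
Sum over 27 residents: 2/2 + 3/4 + 1/4 + 2/4 + 0/2 + 6/7 + 4/7 + 3/4 + 3/3 + 6/6 + 6/7 + 2/7 + 2/4 + 5/7 + 6/8 + 4/8 + 2/5 + 1/4 + 4/7 + 1/8 + 5/8 + 1/5 + 1/3 + 2/5 + 3/5 + 2/5 + 1/3 = 305/21; mean = 305/21 ÷ 27 = 305/567 = 0.537918… → 0.538.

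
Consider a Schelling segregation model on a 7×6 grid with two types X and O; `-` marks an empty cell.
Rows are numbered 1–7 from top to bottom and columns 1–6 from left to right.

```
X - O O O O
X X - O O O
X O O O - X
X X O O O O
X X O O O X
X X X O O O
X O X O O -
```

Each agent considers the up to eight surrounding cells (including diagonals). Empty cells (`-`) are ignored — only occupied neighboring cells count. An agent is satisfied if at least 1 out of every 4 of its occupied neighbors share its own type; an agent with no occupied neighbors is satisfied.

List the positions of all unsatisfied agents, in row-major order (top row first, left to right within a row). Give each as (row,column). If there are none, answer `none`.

(3,6), (5,6), (7,2)

Row 1: (1,1)X 2/2 satisfied · (1,3)O 2/3 satisfied · (1,4)O 4/4 satisfied · (1,5)O 5/5 satisfied · (1,6)O 3/3 satisfied
Row 2: (2,1)X 3/4 satisfied · (2,2)X 3/6 satisfied · (2,4)O 6/6 satisfied · (2,5)O 6/7 satisfied · (2,6)O 3/4 satisfied
Row 3: (3,1)X 4/5 satisfied · (3,2)O 2/7 satisfied · (3,3)O 5/7 satisfied · (3,4)O 6/6 satisfied · (3,6)X 0/4 not
Row 4: (4,1)X 4/5 satisfied · (4,2)X 4/8 satisfied · (4,3)O 6/8 satisfied · (4,4)O 7/7 satisfied · (4,5)O 5/7 satisfied · (4,6)O 2/4 satisfied
Row 5: (5,1)X 5/5 satisfied · (5,2)X 6/8 satisfied · (5,3)O 4/8 satisfied · (5,4)O 7/8 satisfied · (5,5)O 7/8 satisfied · (5,6)X 0/5 not
Row 6: (6,1)X 4/5 satisfied · (6,2)X 6/8 satisfied · (6,3)X 3/8 satisfied · (6,4)O 6/8 satisfied · (6,5)O 6/7 satisfied · (6,6)O 3/4 satisfied
Row 7: (7,1)X 2/3 satisfied · (7,2)O 0/5 not · (7,3)X 2/5 satisfied · (7,4)O 3/5 satisfied · (7,5)O 4/4 satisfied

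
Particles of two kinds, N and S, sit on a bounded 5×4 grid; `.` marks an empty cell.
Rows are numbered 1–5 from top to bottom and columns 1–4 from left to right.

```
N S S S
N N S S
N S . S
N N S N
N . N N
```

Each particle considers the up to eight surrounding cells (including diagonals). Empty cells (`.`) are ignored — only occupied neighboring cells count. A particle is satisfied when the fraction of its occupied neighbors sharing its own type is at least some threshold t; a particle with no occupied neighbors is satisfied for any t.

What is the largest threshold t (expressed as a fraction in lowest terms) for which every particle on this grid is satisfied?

(1,1)N 2/3
(1,2)S 2/5
(1,3)S 4/5
(1,4)S 3/3
(2,1)N 3/5
(2,2)N 3/7
(2,3)S 6/7
(2,4)S 4/4
(3,1)N 4/5
(3,2)S 2/7
(3,4)S 3/4
(4,1)N 3/4
(4,2)N 4/6
(4,3)S 2/6
(4,4)N 2/4
(5,1)N 2/2
(5,3)N 3/4
(5,4)N 2/3
The smallest same-type fraction is 2/7 at (3,2), which reduces to 2/7. Any threshold above that leaves this particle unsatisfied.

2/7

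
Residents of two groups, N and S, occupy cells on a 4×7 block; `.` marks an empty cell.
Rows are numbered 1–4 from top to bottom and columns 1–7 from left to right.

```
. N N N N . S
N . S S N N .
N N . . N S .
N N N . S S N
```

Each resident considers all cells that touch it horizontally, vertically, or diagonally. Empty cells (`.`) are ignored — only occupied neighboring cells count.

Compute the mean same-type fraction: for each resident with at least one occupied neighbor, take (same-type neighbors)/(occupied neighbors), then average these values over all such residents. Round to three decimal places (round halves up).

(1,2)N 2/3
(1,3)N 2/4
(1,4)N 3/5
(1,5)N 3/4
(1,7)S 0/1
(2,1)N 3/3
(2,3)S 1/5
(2,4)S 1/6
(2,5)N 4/6
(2,6)N 3/5
(3,1)N 4/4
(3,2)N 5/6
(3,5)N 2/6
(3,6)S 2/6
(4,1)N 3/3
(4,2)N 4/4
(4,3)N 2/2
(4,5)S 2/3
(4,6)S 2/4
(4,7)N 0/2
Sum over 20 residents: 2/3 + 2/4 + 3/5 + 3/4 + 0/1 + 3/3 + 1/5 + 1/6 + 4/6 + 3/5 + 4/4 + 5/6 + 2/6 + 2/6 + 3/3 + 4/4 + 2/2 + 2/3 + 2/4 + 0/2 = 709/60; mean = 709/60 ÷ 20 = 709/1200 = 0.590833… → 0.591.

0.591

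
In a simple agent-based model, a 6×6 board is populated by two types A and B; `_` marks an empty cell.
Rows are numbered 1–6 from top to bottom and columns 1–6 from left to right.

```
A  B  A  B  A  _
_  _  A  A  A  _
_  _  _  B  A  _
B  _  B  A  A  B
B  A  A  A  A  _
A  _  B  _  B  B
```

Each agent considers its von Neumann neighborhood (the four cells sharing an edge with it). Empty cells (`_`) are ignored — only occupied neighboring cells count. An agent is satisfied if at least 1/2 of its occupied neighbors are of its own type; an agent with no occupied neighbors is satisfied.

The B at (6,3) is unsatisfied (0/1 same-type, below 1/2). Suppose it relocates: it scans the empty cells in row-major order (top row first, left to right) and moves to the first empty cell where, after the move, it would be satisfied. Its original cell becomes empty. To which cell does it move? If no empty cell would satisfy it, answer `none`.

Vacating (6,3). Empty cells in order:
  (1,6): 0/1 same-type → still unsatisfied.
  (2,1): 0/1 same-type → still unsatisfied.
  (2,2): 1/2 same-type → satisfied — stop here.

(2,2)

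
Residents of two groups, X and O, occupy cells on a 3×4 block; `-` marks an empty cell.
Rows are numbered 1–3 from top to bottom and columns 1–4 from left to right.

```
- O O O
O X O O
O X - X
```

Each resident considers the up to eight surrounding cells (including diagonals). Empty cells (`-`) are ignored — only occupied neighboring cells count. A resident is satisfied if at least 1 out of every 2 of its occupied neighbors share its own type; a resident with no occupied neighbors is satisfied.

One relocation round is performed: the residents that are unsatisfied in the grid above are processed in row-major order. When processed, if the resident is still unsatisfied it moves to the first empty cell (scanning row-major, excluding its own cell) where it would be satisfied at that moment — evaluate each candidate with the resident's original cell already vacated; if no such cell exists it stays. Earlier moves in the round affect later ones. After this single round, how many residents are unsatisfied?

Initially unsatisfied (in order): (2,2), (3,1), (3,2), (3,4).
  (2,2) → (3,3).
  (3,1): now satisfied by earlier moves; stays.
  (3,2): no empty cell satisfies it; stays.
  (3,4): no empty cell satisfies it; stays.
Resulting grid:
- O O O
O - O O
O X X X
Unsatisfied now: (3,2), (3,4).

2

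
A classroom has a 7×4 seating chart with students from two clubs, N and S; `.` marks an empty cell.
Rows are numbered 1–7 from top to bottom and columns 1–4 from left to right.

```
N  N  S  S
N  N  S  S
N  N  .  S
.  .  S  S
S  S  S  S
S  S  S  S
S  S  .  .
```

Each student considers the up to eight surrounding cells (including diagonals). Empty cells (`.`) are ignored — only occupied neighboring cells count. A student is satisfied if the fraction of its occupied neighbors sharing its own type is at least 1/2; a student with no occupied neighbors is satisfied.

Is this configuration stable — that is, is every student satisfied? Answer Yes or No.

Yes

(1,1)N 3/3 ok
(1,2)N 3/5 ok
(1,3)S 3/5 ok
(1,4)S 3/3 ok
(2,1)N 5/5 ok
(2,2)N 5/7 ok
(2,3)S 4/7 ok
(2,4)S 4/4 ok
(3,1)N 3/3 ok
(3,2)N 3/5 ok
(3,4)S 4/4 ok
(4,3)S 5/6 ok
(4,4)S 4/4 ok
(5,1)S 3/3 ok
(5,2)S 6/6 ok
(5,3)S 7/7 ok
(5,4)S 5/5 ok
(6,1)S 5/5 ok
(6,2)S 7/7 ok
(6,3)S 6/6 ok
(6,4)S 3/3 ok
(7,1)S 3/3 ok
(7,2)S 4/4 ok
All meet the threshold, so the configuration is stable.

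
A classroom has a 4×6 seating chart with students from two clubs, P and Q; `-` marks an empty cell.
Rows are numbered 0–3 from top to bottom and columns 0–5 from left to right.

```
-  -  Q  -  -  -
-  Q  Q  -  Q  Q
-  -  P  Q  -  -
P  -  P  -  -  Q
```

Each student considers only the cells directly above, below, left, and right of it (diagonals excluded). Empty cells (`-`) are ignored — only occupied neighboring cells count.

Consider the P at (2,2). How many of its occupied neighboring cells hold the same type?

Occupied neighbors of (2,2): (1,2)=Q, (3,2)=P, (2,3)=Q.
Same type (P): 1 of 3.

1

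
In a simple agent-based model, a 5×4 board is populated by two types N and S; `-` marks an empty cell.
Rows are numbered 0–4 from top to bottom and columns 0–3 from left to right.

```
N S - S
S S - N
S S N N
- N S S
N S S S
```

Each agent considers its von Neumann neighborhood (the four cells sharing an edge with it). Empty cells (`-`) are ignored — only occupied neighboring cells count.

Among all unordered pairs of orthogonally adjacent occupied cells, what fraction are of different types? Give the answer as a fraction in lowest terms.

Scan each occupied cell's neighbors to the right and below so each pair is counted once.
From row 0: 3 unlike of 4 pairs (running 3/4).
From row 1: 0 unlike of 4 pairs (running 3/8).
From row 2: 4 unlike of 6 pairs (running 7/14).
From row 3: 2 unlike of 5 pairs (running 9/19).
From row 4: 1 unlike of 3 pairs (running 10/22).
Total adjacent occupied pairs: 22; unlike-type pairs: 10.
10/22 reduces to 5/11.

5/11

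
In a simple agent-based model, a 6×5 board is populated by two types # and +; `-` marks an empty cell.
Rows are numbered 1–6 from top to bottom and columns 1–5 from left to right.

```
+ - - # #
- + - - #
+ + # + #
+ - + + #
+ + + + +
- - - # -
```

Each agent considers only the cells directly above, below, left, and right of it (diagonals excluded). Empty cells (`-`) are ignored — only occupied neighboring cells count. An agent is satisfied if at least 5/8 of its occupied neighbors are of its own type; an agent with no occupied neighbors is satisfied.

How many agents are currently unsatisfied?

5

Row 1: (1,1)+ 0/0 satisfied · (1,4)# 1/1 satisfied · (1,5)# 2/2 satisfied
Row 2: (2,2)+ 1/1 satisfied · (2,5)# 2/2 satisfied
Row 3: (3,1)+ 2/2 satisfied · (3,2)+ 2/3 satisfied · (3,3)# 0/3 not · (3,4)+ 1/3 not · (3,5)# 2/3 satisfied
Row 4: (4,1)+ 2/2 satisfied · (4,3)+ 2/3 satisfied · (4,4)+ 3/4 satisfied · (4,5)# 1/3 not
Row 5: (5,1)+ 2/2 satisfied · (5,2)+ 2/2 satisfied · (5,3)+ 3/3 satisfied · (5,4)+ 3/4 satisfied · (5,5)+ 1/2 not
Row 6: (6,4)# 0/1 not
Unsatisfied: (3,3), (3,4), (4,5), (5,5), (6,4) — 5 in total.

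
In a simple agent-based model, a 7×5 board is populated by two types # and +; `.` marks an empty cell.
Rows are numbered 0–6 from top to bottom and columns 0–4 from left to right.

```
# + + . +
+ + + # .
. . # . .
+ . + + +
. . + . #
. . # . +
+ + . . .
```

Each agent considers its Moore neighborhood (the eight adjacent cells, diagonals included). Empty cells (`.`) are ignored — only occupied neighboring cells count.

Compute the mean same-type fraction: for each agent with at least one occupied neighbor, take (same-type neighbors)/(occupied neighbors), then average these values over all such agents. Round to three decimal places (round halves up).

0.437

(0,0)# 0/3
(0,1)+ 4/5
(0,2)+ 3/4
(0,4)+ 0/1
(1,0)+ 2/3
(1,1)+ 4/6
(1,2)+ 3/5
(1,3)# 1/4
(2,2)# 1/5
(3,0)+ — no occupied neighbors
(3,2)+ 2/3
(3,3)+ 3/5
(3,4)+ 1/2
(4,2)+ 2/3
(4,4)# 0/3
(5,2)# 0/2
(5,4)+ 0/1
(6,0)+ 1/1
(6,1)+ 1/2
Sum over 18 agents: 0/3 + 4/5 + 3/4 + 0/1 + 2/3 + 4/6 + 3/5 + 1/4 + 1/5 + 2/3 + 3/5 + 1/2 + 2/3 + 0/3 + 0/2 + 0/1 + 1/1 + 1/2 = 118/15; mean = 118/15 ÷ 18 = 59/135 = 0.437037… → 0.437.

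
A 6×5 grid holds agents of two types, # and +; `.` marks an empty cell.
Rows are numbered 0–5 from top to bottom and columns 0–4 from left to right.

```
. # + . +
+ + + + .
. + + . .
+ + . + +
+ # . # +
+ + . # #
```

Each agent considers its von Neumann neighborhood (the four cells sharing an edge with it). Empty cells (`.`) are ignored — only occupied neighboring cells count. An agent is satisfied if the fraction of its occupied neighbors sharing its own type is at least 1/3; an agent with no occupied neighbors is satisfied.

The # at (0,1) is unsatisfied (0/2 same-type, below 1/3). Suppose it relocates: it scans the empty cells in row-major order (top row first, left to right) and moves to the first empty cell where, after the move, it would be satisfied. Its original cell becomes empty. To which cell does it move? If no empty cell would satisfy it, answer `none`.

Vacating (0,1). Empty cells in order:
  (0,0): 0/1 same-type → still unsatisfied.
  (0,3): 0/3 same-type → still unsatisfied.
  (1,4): 0/2 same-type → still unsatisfied.
  (2,0): 0/3 same-type → still unsatisfied.
  (2,3): 0/3 same-type → still unsatisfied.
  (2,4): 0/1 same-type → still unsatisfied.
  (3,2): 0/3 same-type → still unsatisfied.
  (4,2): 2/2 same-type → satisfied — stop here.

(4,2)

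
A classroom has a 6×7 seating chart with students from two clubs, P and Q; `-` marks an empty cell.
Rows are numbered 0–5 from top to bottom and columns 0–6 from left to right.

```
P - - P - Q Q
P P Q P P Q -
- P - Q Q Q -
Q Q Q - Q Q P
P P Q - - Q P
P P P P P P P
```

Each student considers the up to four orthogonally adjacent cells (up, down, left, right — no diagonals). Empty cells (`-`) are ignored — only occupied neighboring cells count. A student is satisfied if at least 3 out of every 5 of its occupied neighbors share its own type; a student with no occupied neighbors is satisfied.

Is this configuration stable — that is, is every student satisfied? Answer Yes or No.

No

Row 0: (0,0)P 1/1 ✓ · (0,3)P 1/1 ✓ · (0,5)Q 2/2 ✓ · (0,6)Q 1/1 ✓
Row 1: (1,0)P 2/2 ✓ · (1,1)P 2/3 ✓ · (1,2)Q 0/2 ✗ · (1,3)P 2/4 ✗ · (1,4)P 1/3 ✗ · (1,5)Q 2/3 ✓
Row 2: (2,1)P 1/2 ✗ · (2,3)Q 1/2 ✗ · (2,4)Q 3/4 ✓ · (2,5)Q 3/3 ✓
Row 3: (3,0)Q 1/2 ✗ · (3,1)Q 2/4 ✗ · (3,2)Q 2/2 ✓ · (3,4)Q 2/2 ✓ · (3,5)Q 3/4 ✓ · (3,6)P 1/2 ✗
Row 4: (4,0)P 2/3 ✓ · (4,1)P 2/4 ✗ · (4,2)Q 1/3 ✗ · (4,5)Q 1/3 ✗ · (4,6)P 2/3 ✓
Row 5: (5,0)P 2/2 ✓ · (5,1)P 3/3 ✓ · (5,2)P 2/3 ✓ · (5,3)P 2/2 ✓ · (5,4)P 2/2 ✓ · (5,5)P 2/3 ✓ · (5,6)P 2/2 ✓
For instance (1,2) has only 0/2 same-type neighbors, below 3/5.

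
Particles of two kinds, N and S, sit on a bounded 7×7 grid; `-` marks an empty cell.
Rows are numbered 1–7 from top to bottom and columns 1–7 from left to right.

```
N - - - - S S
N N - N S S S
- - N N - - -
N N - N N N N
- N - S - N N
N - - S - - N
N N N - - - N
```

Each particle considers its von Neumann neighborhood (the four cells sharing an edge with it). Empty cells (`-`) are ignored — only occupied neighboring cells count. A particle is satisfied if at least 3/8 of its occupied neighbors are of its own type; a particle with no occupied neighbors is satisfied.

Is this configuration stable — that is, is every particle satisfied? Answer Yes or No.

(1,1)N 1/1 ✓
(1,6)S 2/2 ✓
(1,7)S 2/2 ✓
(2,1)N 2/2 ✓
(2,2)N 1/1 ✓
(2,4)N 1/2 ✓
(2,5)S 1/2 ✓
(2,6)S 3/3 ✓
(2,7)S 2/2 ✓
(3,3)N 1/1 ✓
(3,4)N 3/3 ✓
(4,1)N 1/1 ✓
(4,2)N 2/2 ✓
(4,4)N 2/3 ✓
(4,5)N 2/2 ✓
(4,6)N 3/3 ✓
(4,7)N 2/2 ✓
(5,2)N 1/1 ✓
(5,4)S 1/2 ✓
(5,6)N 2/2 ✓
(5,7)N 3/3 ✓
(6,1)N 1/1 ✓
(6,4)S 1/1 ✓
(6,7)N 2/2 ✓
(7,1)N 2/2 ✓
(7,2)N 2/2 ✓
(7,3)N 1/1 ✓
(7,7)N 1/1 ✓
All meet the threshold, so the configuration is stable.

Yes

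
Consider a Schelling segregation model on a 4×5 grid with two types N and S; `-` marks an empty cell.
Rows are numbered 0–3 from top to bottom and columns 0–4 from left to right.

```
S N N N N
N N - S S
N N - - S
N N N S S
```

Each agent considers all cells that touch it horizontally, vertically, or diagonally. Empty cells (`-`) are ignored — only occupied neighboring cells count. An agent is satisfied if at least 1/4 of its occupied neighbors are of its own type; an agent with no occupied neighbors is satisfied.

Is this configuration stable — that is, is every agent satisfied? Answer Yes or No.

No

Row 0: (0,0)S 0/3 unhappy · (0,1)N 3/4 ok · (0,2)N 3/4 ok · (0,3)N 2/4 ok · (0,4)N 1/3 ok
Row 1: (1,0)N 4/5 ok · (1,1)N 5/6 ok · (1,3)S 2/5 ok · (1,4)S 2/4 ok
Row 2: (2,0)N 5/5 ok · (2,1)N 6/6 ok · (2,4)S 4/4 ok
Row 3: (3,0)N 3/3 ok · (3,1)N 4/4 ok · (3,2)N 2/3 ok · (3,3)S 2/3 ok · (3,4)S 2/2 ok
For instance (0,0) has only 0/3 same-type neighbors, below 1/4.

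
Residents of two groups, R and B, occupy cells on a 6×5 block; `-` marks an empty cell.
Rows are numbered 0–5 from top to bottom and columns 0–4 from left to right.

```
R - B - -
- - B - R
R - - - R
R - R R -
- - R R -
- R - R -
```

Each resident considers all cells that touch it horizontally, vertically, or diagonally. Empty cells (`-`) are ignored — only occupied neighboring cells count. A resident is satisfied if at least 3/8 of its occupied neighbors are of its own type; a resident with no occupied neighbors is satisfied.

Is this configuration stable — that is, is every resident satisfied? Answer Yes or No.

Yes

Row 0: (0,0)R 0/0 ✓ · (0,2)B 1/1 ✓
Row 1: (1,2)B 1/1 ✓ · (1,4)R 1/1 ✓
Row 2: (2,0)R 1/1 ✓ · (2,4)R 2/2 ✓
Row 3: (3,0)R 1/1 ✓ · (3,2)R 3/3 ✓ · (3,3)R 4/4 ✓
Row 4: (4,2)R 5/5 ✓ · (4,3)R 4/4 ✓
Row 5: (5,1)R 1/1 ✓ · (5,3)R 2/2 ✓
All meet the threshold, so the configuration is stable.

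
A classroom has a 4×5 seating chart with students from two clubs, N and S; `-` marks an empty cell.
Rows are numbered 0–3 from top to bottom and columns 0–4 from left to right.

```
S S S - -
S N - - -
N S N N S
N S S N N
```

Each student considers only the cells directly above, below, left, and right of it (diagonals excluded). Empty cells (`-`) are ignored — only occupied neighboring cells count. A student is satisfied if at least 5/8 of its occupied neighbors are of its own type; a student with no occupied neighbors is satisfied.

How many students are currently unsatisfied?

9

(0,0)S 2/2 ✓
(0,1)S 2/3 ✓
(0,2)S 1/1 ✓
(1,0)S 1/3 ✗
(1,1)N 0/3 ✗
(2,0)N 1/3 ✗
(2,1)S 1/4 ✗
(2,2)N 1/3 ✗
(2,3)N 2/3 ✓
(2,4)S 0/2 ✗
(3,0)N 1/2 ✗
(3,1)S 2/3 ✓
(3,2)S 1/3 ✗
(3,3)N 2/3 ✓
(3,4)N 1/2 ✗
Unsatisfied: (1,0), (1,1), (2,0), (2,1), (2,2), (2,4), (3,0), (3,2), (3,4) — 9 in total.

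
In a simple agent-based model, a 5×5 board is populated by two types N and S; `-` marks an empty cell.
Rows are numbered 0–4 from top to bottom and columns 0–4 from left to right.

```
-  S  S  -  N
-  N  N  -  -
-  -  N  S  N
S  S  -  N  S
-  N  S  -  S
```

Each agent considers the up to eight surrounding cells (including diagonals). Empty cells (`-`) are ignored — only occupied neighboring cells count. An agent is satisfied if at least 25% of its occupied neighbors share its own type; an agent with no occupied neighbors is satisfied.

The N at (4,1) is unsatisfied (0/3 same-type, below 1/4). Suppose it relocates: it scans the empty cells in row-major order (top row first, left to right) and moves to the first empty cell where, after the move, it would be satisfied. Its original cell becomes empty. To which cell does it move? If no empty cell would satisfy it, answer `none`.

(0,0)

Vacating (4,1). Empty cells in order:
  (0,0): 1/2 same-type → satisfied — stop here.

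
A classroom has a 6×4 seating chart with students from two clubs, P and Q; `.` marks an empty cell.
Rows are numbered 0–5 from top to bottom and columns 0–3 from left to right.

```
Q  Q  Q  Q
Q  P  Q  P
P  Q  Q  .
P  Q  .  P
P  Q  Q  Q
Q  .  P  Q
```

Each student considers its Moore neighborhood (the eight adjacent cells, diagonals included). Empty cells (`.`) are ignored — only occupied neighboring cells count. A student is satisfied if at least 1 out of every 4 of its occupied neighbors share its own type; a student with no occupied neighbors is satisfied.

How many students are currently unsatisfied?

4

(0,0)Q 2/3 ok
(0,1)Q 4/5 ok
(0,2)Q 3/5 ok
(0,3)Q 2/3 ok
(1,0)Q 3/5 ok
(1,1)P 1/8 unhappy
(1,2)Q 5/7 ok
(1,3)P 0/4 unhappy
(2,0)P 2/5 ok
(2,1)Q 4/7 ok
(2,2)Q 3/6 ok
(3,0)P 2/5 ok
(3,1)Q 4/7 ok
(3,3)P 0/3 unhappy
(4,0)P 1/4 ok
(4,1)Q 3/6 ok
(4,2)Q 4/6 ok
(4,3)Q 2/4 ok
(5,0)Q 1/2 ok
(5,2)P 0/4 unhappy
(5,3)Q 2/3 ok
Unsatisfied: (1,1), (1,3), (3,3), (5,2) — 4 in total.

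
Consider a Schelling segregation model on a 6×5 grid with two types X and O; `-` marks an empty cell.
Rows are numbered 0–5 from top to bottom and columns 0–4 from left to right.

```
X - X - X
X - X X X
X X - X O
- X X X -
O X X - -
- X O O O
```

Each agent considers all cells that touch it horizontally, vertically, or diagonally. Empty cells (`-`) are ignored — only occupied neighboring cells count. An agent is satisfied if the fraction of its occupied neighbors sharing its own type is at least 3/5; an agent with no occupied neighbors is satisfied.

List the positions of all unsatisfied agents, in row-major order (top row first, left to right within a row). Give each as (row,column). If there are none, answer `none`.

Row 0: (0,0)X 1/1 ✓ · (0,2)X 2/2 ✓ · (0,4)X 2/2 ✓
Row 1: (1,0)X 3/3 ✓ · (1,2)X 4/4 ✓ · (1,3)X 5/6 ✓ · (1,4)X 3/4 ✓
Row 2: (2,0)X 3/3 ✓ · (2,1)X 5/5 ✓ · (2,3)X 5/6 ✓ · (2,4)O 0/4 ✗
Row 3: (3,1)X 5/6 ✓ · (3,2)X 6/6 ✓ · (3,3)X 3/4 ✓
Row 4: (4,0)O 0/3 ✗ · (4,1)X 4/6 ✓ · (4,2)X 5/7 ✓
Row 5: (5,1)X 2/4 ✗ · (5,2)O 1/4 ✗ · (5,3)O 2/3 ✓ · (5,4)O 1/1 ✓

(2,4), (4,0), (5,1), (5,2)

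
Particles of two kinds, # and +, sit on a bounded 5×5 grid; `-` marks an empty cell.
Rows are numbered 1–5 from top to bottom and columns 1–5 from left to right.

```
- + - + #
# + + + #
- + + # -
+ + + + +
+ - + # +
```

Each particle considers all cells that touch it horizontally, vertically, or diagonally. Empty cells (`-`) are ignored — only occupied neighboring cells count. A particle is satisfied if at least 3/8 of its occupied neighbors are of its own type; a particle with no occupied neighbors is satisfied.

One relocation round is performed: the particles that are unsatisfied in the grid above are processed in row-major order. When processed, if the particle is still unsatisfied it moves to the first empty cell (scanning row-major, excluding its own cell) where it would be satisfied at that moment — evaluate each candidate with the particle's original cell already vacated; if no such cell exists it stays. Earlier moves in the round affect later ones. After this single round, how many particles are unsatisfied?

3

Initially unsatisfied (in order): (1,5), (2,1), (3,4), (5,4).
  (1,5) → (3,5).
  (2,1): no empty cell satisfies it; stays.
  (3,4): no empty cell satisfies it; stays.
  (5,4): no empty cell satisfies it; stays.
Resulting grid:
- + - + -
# + + + #
- + + # #
+ + + + +
+ - + # +
Unsatisfied now: (2,1), (3,4), (5,4).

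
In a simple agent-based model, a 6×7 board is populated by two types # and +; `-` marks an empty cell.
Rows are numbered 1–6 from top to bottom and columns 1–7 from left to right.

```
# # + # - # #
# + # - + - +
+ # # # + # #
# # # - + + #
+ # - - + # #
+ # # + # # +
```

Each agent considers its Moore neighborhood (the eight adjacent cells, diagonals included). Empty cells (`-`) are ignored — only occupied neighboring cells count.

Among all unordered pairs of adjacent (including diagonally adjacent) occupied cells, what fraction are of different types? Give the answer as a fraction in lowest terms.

Scan each occupied cell's neighbors to the right and below (and the two forward diagonals) so each pair is counted once.
From row 1: 9 unlike of 16 pairs (running 9/16).
From row 2: 9 unlike of 15 pairs (running 18/31).
From row 3: 9 unlike of 22 pairs (running 27/53).
From row 4: 6 unlike of 16 pairs (running 33/69).
From row 5: 8 unlike of 16 pairs (running 41/85).
From row 6: 4 unlike of 6 pairs (running 45/91).
Total adjacent occupied pairs: 91; unlike-type pairs: 45.
45/91 is already in lowest terms.

45/91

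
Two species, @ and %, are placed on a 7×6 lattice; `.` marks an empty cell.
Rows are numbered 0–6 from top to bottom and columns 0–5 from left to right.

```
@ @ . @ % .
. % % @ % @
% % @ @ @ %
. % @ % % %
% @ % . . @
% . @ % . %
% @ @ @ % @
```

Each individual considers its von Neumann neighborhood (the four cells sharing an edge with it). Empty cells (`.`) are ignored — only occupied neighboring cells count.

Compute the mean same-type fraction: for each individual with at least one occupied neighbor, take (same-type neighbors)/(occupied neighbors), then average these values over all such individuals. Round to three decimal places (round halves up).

0.419

(0,0)@ 1/1
(0,1)@ 1/2
(0,3)@ 1/2
(0,4)% 1/2
(1,1)% 2/3
(1,2)% 1/3
(1,3)@ 2/4
(1,4)% 1/4
(1,5)@ 0/2
(2,0)% 1/1
(2,1)% 3/4
(2,2)@ 2/4
(2,3)@ 3/4
(2,4)@ 1/4
(2,5)% 1/3
(3,1)% 1/3
(3,2)@ 1/4
(3,3)% 1/3
(3,4)% 2/3
(3,5)% 2/3
(4,0)% 1/2
(4,1)@ 0/3
(4,2)% 0/3
(4,5)@ 0/2
(5,0)% 2/2
(5,2)@ 1/3
(5,3)% 0/2
(5,5)% 0/2
(6,0)% 1/2
(6,1)@ 1/2
(6,2)@ 3/3
(6,3)@ 1/3
(6,4)% 0/2
(6,5)@ 0/2
Sum over 34 individuals: 1/1 + 1/2 + 1/2 + 1/2 + 2/3 + 1/3 + 2/4 + 1/4 + 0/2 + 1/1 + 3/4 + 2/4 + 3/4 + 1/4 + 1/3 + 1/3 + 1/4 + 1/3 + 2/3 + 2/3 + 1/2 + 0/3 + 0/3 + 0/2 + 2/2 + 1/3 + 0/2 + 0/2 + 1/2 + 1/2 + 3/3 + 1/3 + 0/2 + 0/2 = 57/4; mean = 57/4 ÷ 34 = 57/136 = 0.419117… → 0.419.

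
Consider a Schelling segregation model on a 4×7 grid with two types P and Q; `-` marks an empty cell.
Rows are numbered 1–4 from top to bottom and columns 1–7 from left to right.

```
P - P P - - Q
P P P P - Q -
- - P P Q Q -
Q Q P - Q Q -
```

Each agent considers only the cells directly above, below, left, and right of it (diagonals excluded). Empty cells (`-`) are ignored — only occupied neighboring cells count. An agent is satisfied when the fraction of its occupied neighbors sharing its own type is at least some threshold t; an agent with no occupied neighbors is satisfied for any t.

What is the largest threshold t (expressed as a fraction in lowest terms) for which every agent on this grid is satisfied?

1/2

Row 1: (1,1)P 1/1 · (1,3)P 2/2 · (1,4)P 2/2 · (1,7)Q — no occupied neighbors
Row 2: (2,1)P 2/2 · (2,2)P 2/2 · (2,3)P 4/4 · (2,4)P 3/3 · (2,6)Q 1/1
Row 3: (3,3)P 3/3 · (3,4)P 2/3 · (3,5)Q 2/3 · (3,6)Q 3/3
Row 4: (4,1)Q 1/1 · (4,2)Q 1/2 · (4,3)P 1/2 · (4,5)Q 2/2 · (4,6)Q 2/2
The smallest same-type fraction is 1/2 at (4,2), which reduces to 1/2. Any threshold above that leaves this agent unsatisfied.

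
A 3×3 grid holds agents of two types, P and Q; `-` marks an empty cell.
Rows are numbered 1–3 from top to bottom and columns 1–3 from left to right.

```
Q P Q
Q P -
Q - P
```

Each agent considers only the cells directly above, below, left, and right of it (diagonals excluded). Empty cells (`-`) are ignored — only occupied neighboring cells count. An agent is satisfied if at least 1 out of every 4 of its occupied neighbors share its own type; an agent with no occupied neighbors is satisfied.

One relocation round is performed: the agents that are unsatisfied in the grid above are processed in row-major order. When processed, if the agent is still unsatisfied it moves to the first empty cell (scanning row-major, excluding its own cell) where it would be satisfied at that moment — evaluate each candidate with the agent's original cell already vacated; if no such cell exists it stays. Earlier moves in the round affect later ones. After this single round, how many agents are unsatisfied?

1

Initially unsatisfied (in order): (1,3).
  (1,3) → (3,2).
Resulting grid:
Q P -
Q P -
Q Q P
Unsatisfied now: (3,3).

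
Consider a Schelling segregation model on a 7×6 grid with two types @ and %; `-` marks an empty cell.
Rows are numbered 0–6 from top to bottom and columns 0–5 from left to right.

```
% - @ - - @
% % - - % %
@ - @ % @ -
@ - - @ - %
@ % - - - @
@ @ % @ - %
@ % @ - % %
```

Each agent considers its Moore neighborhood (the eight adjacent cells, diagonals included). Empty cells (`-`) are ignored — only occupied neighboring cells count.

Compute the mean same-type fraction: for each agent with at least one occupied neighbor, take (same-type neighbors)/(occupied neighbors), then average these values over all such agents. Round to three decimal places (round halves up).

Row 0: (0,0)% 2/2 · (0,2)@ 0/1 · (0,5)@ 0/2
Row 1: (1,0)% 2/3 · (1,1)% 2/5 · (1,4)% 2/4 · (1,5)% 1/3
Row 2: (2,0)@ 1/3 · (2,2)@ 1/3 · (2,3)% 1/4 · (2,4)@ 1/5
Row 3: (3,0)@ 2/3 · (3,3)@ 2/3 · (3,5)% 0/2
Row 4: (4,0)@ 3/4 · (4,1)% 1/5 · (4,5)@ 0/2
Row 5: (5,0)@ 3/5 · (5,1)@ 4/7 · (5,2)% 2/5 · (5,3)@ 1/3 · (5,5)% 2/3
Row 6: (6,0)@ 2/3 · (6,1)% 1/5 · (6,2)@ 2/4 · (6,4)% 2/3 · (6,5)% 2/2
Sum over 27 agents: 2/2 + 0/1 + 0/2 + 2/3 + 2/5 + 2/4 + 1/3 + 1/3 + 1/3 + 1/4 + 1/5 + 2/3 + 2/3 + 0/2 + 3/4 + 1/5 + 0/2 + 3/5 + 4/7 + 2/5 + 1/3 + 2/3 + 2/3 + 1/5 + 2/4 + 2/3 + 2/2 = 250/21; mean = 250/21 ÷ 27 = 250/567 = 0.440917… → 0.441.

0.441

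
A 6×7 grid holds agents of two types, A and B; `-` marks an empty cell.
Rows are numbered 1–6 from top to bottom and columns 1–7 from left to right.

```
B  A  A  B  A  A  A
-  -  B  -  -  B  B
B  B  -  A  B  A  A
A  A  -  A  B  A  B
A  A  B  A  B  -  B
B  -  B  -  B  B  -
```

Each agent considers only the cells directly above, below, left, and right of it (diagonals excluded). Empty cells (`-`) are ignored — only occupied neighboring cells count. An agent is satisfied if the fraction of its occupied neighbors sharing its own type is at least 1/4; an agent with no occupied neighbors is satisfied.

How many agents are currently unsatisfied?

Row 1: (1,1)B 0/1 not · (1,2)A 1/2 satisfied · (1,3)A 1/3 satisfied · (1,4)B 0/2 not · (1,5)A 1/2 satisfied · (1,6)A 2/3 satisfied · (1,7)A 1/2 satisfied
Row 2: (2,3)B 0/1 not · (2,6)B 1/3 satisfied · (2,7)B 1/3 satisfied
Row 3: (3,1)B 1/2 satisfied · (3,2)B 1/2 satisfied · (3,4)A 1/2 satisfied · (3,5)B 1/3 satisfied · (3,6)A 2/4 satisfied · (3,7)A 1/3 satisfied
Row 4: (4,1)A 2/3 satisfied · (4,2)A 2/3 satisfied · (4,4)A 2/3 satisfied · (4,5)B 2/4 satisfied · (4,6)A 1/3 satisfied · (4,7)B 1/3 satisfied
Row 5: (5,1)A 2/3 satisfied · (5,2)A 2/3 satisfied · (5,3)B 1/3 satisfied · (5,4)A 1/3 satisfied · (5,5)B 2/3 satisfied · (5,7)B 1/1 satisfied
Row 6: (6,1)B 0/1 not · (6,3)B 1/1 satisfied · (6,5)B 2/2 satisfied · (6,6)B 1/1 satisfied
Unsatisfied: (1,1), (1,4), (2,3), (6,1) — 4 in total.

4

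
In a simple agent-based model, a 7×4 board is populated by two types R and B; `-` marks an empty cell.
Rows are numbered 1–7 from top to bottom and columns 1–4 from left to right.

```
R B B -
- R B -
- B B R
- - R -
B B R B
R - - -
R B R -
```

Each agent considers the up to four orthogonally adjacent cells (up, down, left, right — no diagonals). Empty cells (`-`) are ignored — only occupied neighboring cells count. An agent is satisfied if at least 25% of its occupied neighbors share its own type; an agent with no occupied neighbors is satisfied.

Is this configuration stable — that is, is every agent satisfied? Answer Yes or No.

No

(1,1)R 0/1 ✗
(1,2)B 1/3 ✓
(1,3)B 2/2 ✓
(2,2)R 0/3 ✗
(2,3)B 2/3 ✓
(3,2)B 1/2 ✓
(3,3)B 2/4 ✓
(3,4)R 0/1 ✗
(4,3)R 1/2 ✓
(5,1)B 1/2 ✓
(5,2)B 1/2 ✓
(5,3)R 1/3 ✓
(5,4)B 0/1 ✗
(6,1)R 1/2 ✓
(7,1)R 1/2 ✓
(7,2)B 0/2 ✗
(7,3)R 0/1 ✗
For instance (1,1) has only 0/1 same-type neighbors, below 1/4.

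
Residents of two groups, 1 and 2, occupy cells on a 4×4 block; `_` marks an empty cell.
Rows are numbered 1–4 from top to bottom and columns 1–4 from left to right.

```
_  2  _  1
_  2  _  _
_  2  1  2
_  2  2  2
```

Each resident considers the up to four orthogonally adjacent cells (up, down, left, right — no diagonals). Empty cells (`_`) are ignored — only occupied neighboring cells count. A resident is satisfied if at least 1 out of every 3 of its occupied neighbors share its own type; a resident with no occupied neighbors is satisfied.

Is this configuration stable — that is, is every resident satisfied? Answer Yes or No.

Row 1: (1,2)2 1/1 ✓ · (1,4)1 0/0 ✓
Row 2: (2,2)2 2/2 ✓
Row 3: (3,2)2 2/3 ✓ · (3,3)1 0/3 ✗ · (3,4)2 1/2 ✓
Row 4: (4,2)2 2/2 ✓ · (4,3)2 2/3 ✓ · (4,4)2 2/2 ✓
For instance (3,3) has only 0/3 same-type neighbors, below 1/3.

No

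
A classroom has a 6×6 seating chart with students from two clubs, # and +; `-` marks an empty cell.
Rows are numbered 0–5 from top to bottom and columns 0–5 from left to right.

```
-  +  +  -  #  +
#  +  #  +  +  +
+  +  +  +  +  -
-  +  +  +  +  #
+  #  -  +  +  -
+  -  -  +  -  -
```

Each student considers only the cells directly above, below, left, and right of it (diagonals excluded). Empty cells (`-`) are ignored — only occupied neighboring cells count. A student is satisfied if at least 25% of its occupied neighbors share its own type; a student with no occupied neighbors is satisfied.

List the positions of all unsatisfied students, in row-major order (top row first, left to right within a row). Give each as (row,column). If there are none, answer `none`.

(0,4), (1,0), (1,2), (3,5), (4,1)

Row 0: (0,1)+ 2/2 ok · (0,2)+ 1/2 ok · (0,4)# 0/2 unhappy · (0,5)+ 1/2 ok
Row 1: (1,0)# 0/2 unhappy · (1,1)+ 2/4 ok · (1,2)# 0/4 unhappy · (1,3)+ 2/3 ok · (1,4)+ 3/4 ok · (1,5)+ 2/2 ok
Row 2: (2,0)+ 1/2 ok · (2,1)+ 4/4 ok · (2,2)+ 3/4 ok · (2,3)+ 4/4 ok · (2,4)+ 3/3 ok
Row 3: (3,1)+ 2/3 ok · (3,2)+ 3/3 ok · (3,3)+ 4/4 ok · (3,4)+ 3/4 ok · (3,5)# 0/1 unhappy
Row 4: (4,0)+ 1/2 ok · (4,1)# 0/2 unhappy · (4,3)+ 3/3 ok · (4,4)+ 2/2 ok
Row 5: (5,0)+ 1/1 ok · (5,3)+ 1/1 ok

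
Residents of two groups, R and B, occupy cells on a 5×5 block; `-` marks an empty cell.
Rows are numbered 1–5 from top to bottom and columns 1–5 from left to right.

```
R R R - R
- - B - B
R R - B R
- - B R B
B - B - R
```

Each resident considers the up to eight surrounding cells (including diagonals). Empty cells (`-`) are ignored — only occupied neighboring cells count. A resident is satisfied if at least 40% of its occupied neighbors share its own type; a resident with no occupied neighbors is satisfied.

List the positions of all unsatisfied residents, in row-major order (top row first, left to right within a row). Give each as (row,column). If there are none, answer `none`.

(1,5), (2,3), (2,5), (3,2), (3,5), (4,4), (4,5)

Row 1: (1,1)R 1/1 ok · (1,2)R 2/3 ok · (1,3)R 1/2 ok · (1,5)R 0/1 unhappy
Row 2: (2,3)B 1/4 unhappy · (2,5)B 1/3 unhappy
Row 3: (3,1)R 1/1 ok · (3,2)R 1/3 unhappy · (3,4)B 4/6 ok · (3,5)R 1/4 unhappy
Row 4: (4,3)B 2/4 ok · (4,4)R 2/6 unhappy · (4,5)B 1/4 unhappy
Row 5: (5,1)B 0/0 ok · (5,3)B 1/2 ok · (5,5)R 1/2 ok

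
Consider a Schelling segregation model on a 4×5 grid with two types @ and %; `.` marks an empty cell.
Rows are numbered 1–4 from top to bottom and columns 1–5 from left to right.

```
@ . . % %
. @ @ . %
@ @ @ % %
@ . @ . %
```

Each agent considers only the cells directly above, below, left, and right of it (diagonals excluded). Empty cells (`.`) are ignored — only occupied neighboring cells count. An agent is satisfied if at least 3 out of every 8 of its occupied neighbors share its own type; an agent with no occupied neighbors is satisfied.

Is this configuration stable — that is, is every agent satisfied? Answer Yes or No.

Row 1: (1,1)@ 0/0 satisfied · (1,4)% 1/1 satisfied · (1,5)% 2/2 satisfied
Row 2: (2,2)@ 2/2 satisfied · (2,3)@ 2/2 satisfied · (2,5)% 2/2 satisfied
Row 3: (3,1)@ 2/2 satisfied · (3,2)@ 3/3 satisfied · (3,3)@ 3/4 satisfied · (3,4)% 1/2 satisfied · (3,5)% 3/3 satisfied
Row 4: (4,1)@ 1/1 satisfied · (4,3)@ 1/1 satisfied · (4,5)% 1/1 satisfied
All meet the threshold, so the configuration is stable.

Yes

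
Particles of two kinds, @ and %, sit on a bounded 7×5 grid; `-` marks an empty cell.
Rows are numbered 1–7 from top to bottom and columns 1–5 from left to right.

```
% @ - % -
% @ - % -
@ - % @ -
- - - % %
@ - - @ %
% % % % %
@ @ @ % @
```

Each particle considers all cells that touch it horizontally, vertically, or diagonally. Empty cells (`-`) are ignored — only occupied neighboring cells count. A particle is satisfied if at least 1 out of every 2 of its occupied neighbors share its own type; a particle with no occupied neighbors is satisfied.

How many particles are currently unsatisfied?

Row 1: (1,1)% 1/3 ✗ · (1,2)@ 1/3 ✗ · (1,4)% 1/1 ✓
Row 2: (2,1)% 1/4 ✗ · (2,2)@ 2/5 ✗ · (2,4)% 2/3 ✓
Row 3: (3,1)@ 1/2 ✓ · (3,3)% 2/4 ✓ · (3,4)@ 0/4 ✗
Row 4: (4,4)% 3/5 ✓ · (4,5)% 2/4 ✓
Row 5: (5,1)@ 0/2 ✗ · (5,4)@ 0/6 ✗ · (5,5)% 4/5 ✓
Row 6: (6,1)% 1/4 ✗ · (6,2)% 2/6 ✗ · (6,3)% 3/6 ✓ · (6,4)% 4/7 ✓ · (6,5)% 3/5 ✓
Row 7: (7,1)@ 1/3 ✗ · (7,2)@ 2/5 ✗ · (7,3)@ 1/5 ✗ · (7,4)% 3/5 ✓ · (7,5)@ 0/3 ✗
Unsatisfied: (1,1), (1,2), (2,1), (2,2), (3,4), (5,1), (5,4), (6,1), (6,2), (7,1), (7,2), (7,3), (7,5) — 13 in total.

13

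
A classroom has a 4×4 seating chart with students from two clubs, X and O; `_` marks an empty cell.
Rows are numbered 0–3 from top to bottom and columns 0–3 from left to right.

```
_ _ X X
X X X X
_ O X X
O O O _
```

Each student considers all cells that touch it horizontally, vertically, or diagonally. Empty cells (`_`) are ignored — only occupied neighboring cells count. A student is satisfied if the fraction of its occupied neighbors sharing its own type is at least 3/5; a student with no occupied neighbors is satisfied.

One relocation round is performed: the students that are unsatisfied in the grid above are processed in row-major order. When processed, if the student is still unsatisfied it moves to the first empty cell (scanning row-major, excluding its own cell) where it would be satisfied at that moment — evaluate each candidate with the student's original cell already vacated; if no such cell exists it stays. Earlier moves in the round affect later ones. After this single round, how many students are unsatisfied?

Initially unsatisfied (in order): (1,0), (2,1), (2,2), (3,2).
  (1,0) → (0,0).
  (2,1) → (2,0).
  (2,2): now satisfied by earlier moves; stays.
  (3,2): no empty cell satisfies it; stays.
Resulting grid:
X _ X X
_ X X X
O _ X X
O O O _
Unsatisfied now: (3,2).

1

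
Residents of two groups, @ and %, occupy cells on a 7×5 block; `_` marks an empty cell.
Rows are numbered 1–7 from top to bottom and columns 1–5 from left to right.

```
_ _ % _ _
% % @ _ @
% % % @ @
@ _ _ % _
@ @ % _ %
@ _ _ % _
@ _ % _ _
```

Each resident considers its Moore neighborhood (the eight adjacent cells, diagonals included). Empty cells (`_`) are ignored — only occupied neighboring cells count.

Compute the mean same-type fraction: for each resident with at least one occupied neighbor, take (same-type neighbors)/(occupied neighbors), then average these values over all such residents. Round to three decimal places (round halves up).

0.767

Row 1: (1,3)% 1/2
Row 2: (2,1)% 3/3 · (2,2)% 5/6 · (2,3)@ 1/5 · (2,5)@ 2/2
Row 3: (3,1)% 3/4 · (3,2)% 4/6 · (3,3)% 3/5 · (3,4)@ 3/5 · (3,5)@ 2/3
Row 4: (4,1)@ 2/4 · (4,4)% 3/5
Row 5: (5,1)@ 3/3 · (5,2)@ 3/4 · (5,3)% 2/3 · (5,5)% 2/2
Row 6: (6,1)@ 3/3 · (6,4)% 3/3
Row 7: (7,1)@ 1/1 · (7,3)% 1/1
Sum over 20 residents: 1/2 + 3/3 + 5/6 + 1/5 + 2/2 + 3/4 + 4/6 + 3/5 + 3/5 + 2/3 + 2/4 + 3/5 + 3/3 + 3/4 + 2/3 + 2/2 + 3/3 + 3/3 + 1/1 + 1/1 = 46/3; mean = 46/3 ÷ 20 = 23/30 = 0.766666… → 0.767.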